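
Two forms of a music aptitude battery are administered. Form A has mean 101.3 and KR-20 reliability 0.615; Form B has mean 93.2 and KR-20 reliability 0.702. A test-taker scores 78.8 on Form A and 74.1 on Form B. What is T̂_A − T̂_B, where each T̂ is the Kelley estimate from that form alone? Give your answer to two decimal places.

T̂_A = 0.615(78.8) + 0.385(101.3) = 87.4625
T̂_B = 0.702(74.1) + 0.298(93.2) = 79.7918
T̂_A − T̂_B = 7.6707

7.67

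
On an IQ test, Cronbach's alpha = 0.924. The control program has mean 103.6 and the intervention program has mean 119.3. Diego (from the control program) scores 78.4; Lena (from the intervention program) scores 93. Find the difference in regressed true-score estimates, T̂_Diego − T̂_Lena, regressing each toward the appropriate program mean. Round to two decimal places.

-14.68

T̂_Diego = 0.924(78.4) + 0.076(103.6) = 80.3152
T̂_Lena = 0.924(93) + 0.076(119.3) = 94.9988
Difference = 80.3152 − 94.9988 = -14.6836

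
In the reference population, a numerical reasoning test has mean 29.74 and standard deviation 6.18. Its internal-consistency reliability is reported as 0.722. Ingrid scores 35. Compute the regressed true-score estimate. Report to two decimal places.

33.54

T̂ = 0.722(35) + 0.278(29.74) = 25.270 + 8.26772 = 33.538 → 33.54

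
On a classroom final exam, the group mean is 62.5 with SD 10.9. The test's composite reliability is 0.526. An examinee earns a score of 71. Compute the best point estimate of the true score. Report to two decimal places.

66.97

Kelley's formula gives T̂ = 0.526·71 + 0.474·62.5 = 37.346 + 29.6250 = 66.971.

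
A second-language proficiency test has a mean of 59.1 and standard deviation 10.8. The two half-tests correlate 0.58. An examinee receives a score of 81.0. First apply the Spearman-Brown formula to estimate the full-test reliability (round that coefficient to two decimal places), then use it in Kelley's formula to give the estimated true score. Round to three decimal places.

75.087

Spearman-Brown: ρ = 2r/(1 + r) = 2(0.58)/(1 + 0.58) = 1.160/1.58 = 0.7342 → 0.73
T̂ = 0.73(81.0) + 0.27(59.1) = 59.130 + 15.957 = 75.0870 → 75.087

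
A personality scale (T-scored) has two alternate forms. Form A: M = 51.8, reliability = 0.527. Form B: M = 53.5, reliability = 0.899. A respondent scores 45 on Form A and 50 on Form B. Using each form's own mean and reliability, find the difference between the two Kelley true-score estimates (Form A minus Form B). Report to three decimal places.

T̂_A = 0.527(45) + 0.473(51.8) = 48.21640
T̂_B = 0.899(50) + 0.101(53.5) = 50.35350
T̂_A − T̂_B = -2.13710

-2.137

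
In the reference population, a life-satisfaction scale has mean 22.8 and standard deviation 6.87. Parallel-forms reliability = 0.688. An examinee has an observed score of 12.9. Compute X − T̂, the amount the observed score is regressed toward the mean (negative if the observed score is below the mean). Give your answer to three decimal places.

-3.089

T̂ = 0.688(12.9) + 0.312(22.8) = 8.8752 + 7.1136 = 15.98880 → 15.9888
X − T̂ = 12.9 − 15.9888 = -3.0888 → -3.089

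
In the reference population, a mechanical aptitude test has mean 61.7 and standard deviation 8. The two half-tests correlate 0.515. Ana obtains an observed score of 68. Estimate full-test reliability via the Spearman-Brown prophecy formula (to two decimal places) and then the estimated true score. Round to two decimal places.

Spearman-Brown: ρ = 2r/(1 + r) = 2(0.515)/(1 + 0.515) = 1.0300/1.515 = 0.6799 → 0.68
T̂ = 0.68(68) + 0.32(61.7) = 46.24 + 19.744 = 65.984 → 65.98

65.98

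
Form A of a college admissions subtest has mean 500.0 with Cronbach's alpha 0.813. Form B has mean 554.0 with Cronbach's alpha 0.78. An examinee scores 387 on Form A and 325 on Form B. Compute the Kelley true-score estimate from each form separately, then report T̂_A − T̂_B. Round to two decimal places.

32.75

T̂_A = 0.813(387) + 0.187(500.0) = 408.1310
T̂_B = 0.78(325) + 0.22(554.0) = 375.3800
T̂_A − T̂_B = 32.7510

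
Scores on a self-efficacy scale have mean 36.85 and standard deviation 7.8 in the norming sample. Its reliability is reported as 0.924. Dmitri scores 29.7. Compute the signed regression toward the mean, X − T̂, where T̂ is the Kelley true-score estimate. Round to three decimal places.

-0.543

T̂ = ρX + (1 − ρ)μ
  = 0.924 × 29.7 + 0.076 × 36.85
  = 27.4428 + 2.80060
  = 30.24340
  ≈ 30.2434
X − T̂ = 29.7 − 30.2434 = -0.5434 → -0.543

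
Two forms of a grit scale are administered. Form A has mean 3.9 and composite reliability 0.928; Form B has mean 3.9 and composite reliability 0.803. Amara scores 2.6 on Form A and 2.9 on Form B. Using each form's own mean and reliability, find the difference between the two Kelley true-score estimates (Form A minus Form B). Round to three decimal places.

T̂_A = 0.928(2.6) + 0.072(3.9) = 2.69360
T̂_B = 0.803(2.9) + 0.197(3.9) = 3.09700
T̂_A − T̂_B = -0.40340

-0.403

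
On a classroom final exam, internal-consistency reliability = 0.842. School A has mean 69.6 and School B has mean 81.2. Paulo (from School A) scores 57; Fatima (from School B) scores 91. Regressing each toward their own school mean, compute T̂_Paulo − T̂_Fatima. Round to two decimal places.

-30.46

T̂_Paulo = 0.842(57) + 0.158(69.6) = 58.9908
T̂_Fatima = 0.842(91) + 0.158(81.2) = 89.4516
Difference = 58.9908 − 89.4516 = -30.4608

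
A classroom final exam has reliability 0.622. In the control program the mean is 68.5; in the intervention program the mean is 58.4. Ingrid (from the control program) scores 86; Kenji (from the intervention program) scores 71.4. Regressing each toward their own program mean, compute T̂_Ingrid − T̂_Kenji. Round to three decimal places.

T̂_Ingrid = 0.622(86) + 0.378(68.5) = 79.38500
T̂_Kenji = 0.622(71.4) + 0.378(58.4) = 66.48600
Difference = 79.38500 − 66.48600 = 12.89900

12.899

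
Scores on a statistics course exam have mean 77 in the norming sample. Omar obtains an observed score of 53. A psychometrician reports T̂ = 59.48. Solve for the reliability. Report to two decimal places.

T̂ = ρX + (1 − ρ)μ  ⇒  T̂ − μ = ρ(X − μ)
ρ = (T̂ − μ)/(X − μ) = (59.48 − 77) / (53 − 77) = -17.52 / -24.0 = 0.7300

0.73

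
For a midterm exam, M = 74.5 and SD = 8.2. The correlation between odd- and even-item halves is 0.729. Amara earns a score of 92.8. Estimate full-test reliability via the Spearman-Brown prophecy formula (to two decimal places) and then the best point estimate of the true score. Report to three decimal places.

Spearman-Brown: ρ = 2r/(1 + r) = 2(0.729)/(1 + 0.729) = 1.4580/1.729 = 0.8433 → 0.84
Regress the observed score toward the mean by the unreliability: T̂ = 0.84·92.8 + 0.16·74.5 = 77.952 + 11.920 = 89.8720.

89.872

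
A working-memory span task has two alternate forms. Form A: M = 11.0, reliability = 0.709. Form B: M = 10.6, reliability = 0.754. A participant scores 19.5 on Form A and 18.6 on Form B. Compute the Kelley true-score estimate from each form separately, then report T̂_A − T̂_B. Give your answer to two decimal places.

T̂_A = 0.709(19.5) + 0.291(11.0) = 17.0265
T̂_B = 0.754(18.6) + 0.246(10.6) = 16.6320
T̂_A − T̂_B = 0.3945

0.39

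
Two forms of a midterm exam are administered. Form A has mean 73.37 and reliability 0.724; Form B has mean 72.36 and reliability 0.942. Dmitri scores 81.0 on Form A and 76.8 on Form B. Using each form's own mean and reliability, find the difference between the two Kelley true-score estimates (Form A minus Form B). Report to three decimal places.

T̂_A = 0.724(81.0) + 0.276(73.37) = 78.89412
T̂_B = 0.942(76.8) + 0.058(72.36) = 76.54248
T̂_A − T̂_B = 2.35164

2.352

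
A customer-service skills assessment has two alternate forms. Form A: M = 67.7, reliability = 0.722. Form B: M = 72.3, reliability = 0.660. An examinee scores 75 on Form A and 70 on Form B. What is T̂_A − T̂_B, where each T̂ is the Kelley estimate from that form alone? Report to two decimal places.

2.19

T̂_A = 0.722(75) + 0.278(67.7) = 72.9706
T̂_B = 0.660(70) + 0.340(72.3) = 70.7820
T̂_A − T̂_B = 2.1886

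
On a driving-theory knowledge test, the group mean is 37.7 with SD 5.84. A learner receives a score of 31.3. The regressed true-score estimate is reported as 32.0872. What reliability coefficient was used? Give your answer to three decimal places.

0.877

T̂ = ρX + (1 − ρ)μ  ⇒  T̂ − μ = ρ(X − μ)
ρ = (T̂ − μ)/(X − μ) = (32.0872 − 37.7) / (31.3 − 37.7) = -5.6128 / -6.4 = 0.87700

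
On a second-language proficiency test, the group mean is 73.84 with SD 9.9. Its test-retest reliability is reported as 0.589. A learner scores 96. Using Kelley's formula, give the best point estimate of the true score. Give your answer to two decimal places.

T̂ = 0.589(96) + 0.411(73.84) = 56.544 + 30.34824 = 86.892 → 86.89

86.89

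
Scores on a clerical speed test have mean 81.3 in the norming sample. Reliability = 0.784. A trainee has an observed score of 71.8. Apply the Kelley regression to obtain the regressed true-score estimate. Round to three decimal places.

T̂ = 0.784(71.8) + 0.216(81.3) = 56.2912 + 17.5608 = 73.8520 → 73.852

73.852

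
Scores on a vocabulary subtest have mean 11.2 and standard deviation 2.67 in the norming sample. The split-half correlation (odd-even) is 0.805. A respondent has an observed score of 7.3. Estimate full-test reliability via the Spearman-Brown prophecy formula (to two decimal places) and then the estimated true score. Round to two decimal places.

Spearman-Brown: ρ = 2r/(1 + r) = 2(0.805)/(1 + 0.805) = 1.6100/1.805 = 0.8920 → 0.89
T̂ = 0.89(7.3) + 0.11(11.2) = 6.497 + 1.232 = 7.729 → 7.73

7.73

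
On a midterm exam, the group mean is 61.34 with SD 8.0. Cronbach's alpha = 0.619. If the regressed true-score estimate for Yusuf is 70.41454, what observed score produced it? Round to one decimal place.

T̂ = ρX + (1 − ρ)μ  ⇒  X = (T̂ − (1 − ρ)μ) / ρ
X = (70.41454 − 0.381 × 61.34) / 0.619 = (70.41454 − 23.37054) / 0.619 = 47.04400 / 0.619 = 76.000

76.0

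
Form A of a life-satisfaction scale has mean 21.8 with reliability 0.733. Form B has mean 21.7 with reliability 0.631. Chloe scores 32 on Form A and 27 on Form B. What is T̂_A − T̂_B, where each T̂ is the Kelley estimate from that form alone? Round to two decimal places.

T̂_A = 0.733(32) + 0.267(21.8) = 29.2766
T̂_B = 0.631(27) + 0.369(21.7) = 25.0443
T̂_A − T̂_B = 4.2323

4.23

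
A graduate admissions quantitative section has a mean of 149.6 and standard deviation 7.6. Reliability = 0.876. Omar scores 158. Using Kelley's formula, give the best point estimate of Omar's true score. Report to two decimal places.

156.96

Weight the observed score by reliability and the mean by (1 − reliability): T̂ = 0.876·158 + 0.124·149.6 = 138.408 + 18.5504 = 156.958.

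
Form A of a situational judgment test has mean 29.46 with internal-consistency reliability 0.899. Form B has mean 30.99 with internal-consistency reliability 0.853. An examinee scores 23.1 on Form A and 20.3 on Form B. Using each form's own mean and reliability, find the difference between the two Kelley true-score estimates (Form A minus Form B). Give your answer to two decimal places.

1.87

T̂_A = 0.899(23.1) + 0.101(29.46) = 23.7424
T̂_B = 0.853(20.3) + 0.147(30.99) = 21.8714
T̂_A − T̂_B = 1.8709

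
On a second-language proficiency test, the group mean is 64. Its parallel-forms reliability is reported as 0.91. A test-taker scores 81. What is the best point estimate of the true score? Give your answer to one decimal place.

T̂ = 0.91(81) + 0.09(64) = 73.71 + 5.76 = 79.47 → 79.5

79.5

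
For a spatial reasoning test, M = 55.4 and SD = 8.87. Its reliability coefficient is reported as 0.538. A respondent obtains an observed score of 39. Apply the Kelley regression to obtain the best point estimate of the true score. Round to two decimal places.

T̂ = 0.538(39) + 0.462(55.4) = 20.982 + 25.5948 = 46.577 → 46.58

46.58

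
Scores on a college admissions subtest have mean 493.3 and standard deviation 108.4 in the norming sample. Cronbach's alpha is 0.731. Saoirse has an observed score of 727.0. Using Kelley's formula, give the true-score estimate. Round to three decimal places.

664.135

T̂ = 0.731(727.0) + 0.269(493.3) = 531.4370 + 132.6977 = 664.1347 → 664.135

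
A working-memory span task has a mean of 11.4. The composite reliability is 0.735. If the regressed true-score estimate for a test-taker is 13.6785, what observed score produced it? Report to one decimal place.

14.5

T̂ = ρX + (1 − ρ)μ  ⇒  X = (T̂ − (1 − ρ)μ) / ρ
X = (13.6785 − 0.265 × 11.4) / 0.735 = (13.6785 − 3.0210) / 0.735 = 10.6575 / 0.735 = 14.500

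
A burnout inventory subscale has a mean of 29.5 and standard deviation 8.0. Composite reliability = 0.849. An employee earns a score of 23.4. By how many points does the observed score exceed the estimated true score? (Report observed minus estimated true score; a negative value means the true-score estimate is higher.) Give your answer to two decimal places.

Kelley's formula gives T̂ = 0.849·23.4 + 0.151·29.5 = 19.8666 + 4.4545 = 24.3211.
X − T̂ = 23.4 − 24.321 = -0.921 → -0.92

-0.92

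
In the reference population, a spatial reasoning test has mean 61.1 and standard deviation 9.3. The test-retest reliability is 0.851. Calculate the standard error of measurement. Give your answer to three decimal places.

3.590

SEM = SD · √(1 − ρ) = 9.3 × √0.149 = 9.3 × 0.3860 = 3.5898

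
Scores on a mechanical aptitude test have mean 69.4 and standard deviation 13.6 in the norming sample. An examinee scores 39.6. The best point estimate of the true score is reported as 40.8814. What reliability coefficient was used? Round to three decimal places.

0.957

T̂ = ρX + (1 − ρ)μ  ⇒  T̂ − μ = ρ(X − μ)
ρ = (T̂ − μ)/(X − μ) = (40.8814 − 69.4) / (39.6 − 69.4) = -28.5186 / -29.8 = 0.95700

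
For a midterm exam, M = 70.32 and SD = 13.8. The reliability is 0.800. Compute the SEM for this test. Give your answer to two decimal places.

SEM = SD · √(1 − ρ) = 13.8 × √0.200 = 13.8 × 0.4472 = 6.172

6.17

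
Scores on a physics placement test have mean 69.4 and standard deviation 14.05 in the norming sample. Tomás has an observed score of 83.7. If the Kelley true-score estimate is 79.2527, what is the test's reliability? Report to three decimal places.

T̂ = ρX + (1 − ρ)μ  ⇒  T̂ − μ = ρ(X − μ)
ρ = (T̂ − μ)/(X − μ) = (79.2527 − 69.4) / (83.7 − 69.4) = 9.8527 / 14.3 = 0.68900

0.689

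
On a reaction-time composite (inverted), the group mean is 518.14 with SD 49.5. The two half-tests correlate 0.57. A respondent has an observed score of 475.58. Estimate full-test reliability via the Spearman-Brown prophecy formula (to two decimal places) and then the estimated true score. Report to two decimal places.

487.07

Spearman-Brown: ρ = 2r/(1 + r) = 2(0.57)/(1 + 0.57) = 1.140/1.57 = 0.7261 → 0.73
T̂ = ρX + (1 − ρ)μ
  = 0.73 × 475.58 + 0.27 × 518.14
  = 347.1734 + 139.8978
  = 487.071
  ≈ 487.07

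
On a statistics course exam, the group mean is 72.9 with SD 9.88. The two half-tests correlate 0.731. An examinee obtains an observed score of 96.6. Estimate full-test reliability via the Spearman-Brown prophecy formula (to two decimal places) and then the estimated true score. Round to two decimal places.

92.81

Spearman-Brown: ρ = 2r/(1 + r) = 2(0.731)/(1 + 0.731) = 1.4620/1.731 = 0.8446 → 0.84
T̂ = 0.84(96.6) + 0.16(72.9) = 81.144 + 11.664 = 92.808 → 92.81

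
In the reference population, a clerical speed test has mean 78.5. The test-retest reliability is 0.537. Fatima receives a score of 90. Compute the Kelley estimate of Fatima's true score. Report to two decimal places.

84.68

T̂ = ρX + (1 − ρ)μ
  = 0.537 × 90 + 0.463 × 78.5
  = 48.330 + 36.3455
  = 84.675
  ≈ 84.68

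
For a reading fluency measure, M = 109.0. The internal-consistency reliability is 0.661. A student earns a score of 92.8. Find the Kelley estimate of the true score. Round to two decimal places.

98.29

Kelley's formula gives T̂ = 0.661·92.8 + 0.339·109.0 = 61.3408 + 36.9510 = 98.292.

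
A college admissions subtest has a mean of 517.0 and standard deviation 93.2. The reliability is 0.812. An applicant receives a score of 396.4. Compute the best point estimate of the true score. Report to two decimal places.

Regress the observed score toward the mean by the unreliability: T̂ = 0.812·396.4 + 0.188·517.0 = 321.8768 + 97.1960 = 419.073.

419.07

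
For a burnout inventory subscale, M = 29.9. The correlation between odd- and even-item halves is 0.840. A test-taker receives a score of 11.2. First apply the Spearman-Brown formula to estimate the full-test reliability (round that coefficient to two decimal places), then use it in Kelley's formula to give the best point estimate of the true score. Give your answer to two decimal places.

Spearman-Brown: ρ = 2r/(1 + r) = 2(0.840)/(1 + 0.840) = 1.6800/1.840 = 0.9130 → 0.91
Weight the observed score by reliability and the mean by (1 − reliability): T̂ = 0.91·11.2 + 0.09·29.9 = 10.192 + 2.691 = 12.883.

12.88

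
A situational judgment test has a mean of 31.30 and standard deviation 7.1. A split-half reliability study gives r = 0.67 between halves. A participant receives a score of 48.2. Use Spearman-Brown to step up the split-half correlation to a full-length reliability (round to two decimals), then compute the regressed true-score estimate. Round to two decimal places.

44.82

Spearman-Brown: ρ = 2r/(1 + r) = 2(0.67)/(1 + 0.67) = 1.340/1.67 = 0.8024 → 0.80
Regress the observed score toward the mean by the unreliability: T̂ = 0.80·48.2 + 0.20·31.30 = 38.560 + 6.2600 = 44.820.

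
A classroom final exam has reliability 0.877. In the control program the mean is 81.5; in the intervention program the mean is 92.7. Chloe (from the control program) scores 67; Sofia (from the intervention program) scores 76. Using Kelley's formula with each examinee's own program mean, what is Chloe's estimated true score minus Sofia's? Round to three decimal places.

T̂_Chloe = 0.877(67) + 0.123(81.5) = 68.78350
T̂_Sofia = 0.877(76) + 0.123(92.7) = 78.05410
Difference = 68.78350 − 78.05410 = -9.27060

-9.271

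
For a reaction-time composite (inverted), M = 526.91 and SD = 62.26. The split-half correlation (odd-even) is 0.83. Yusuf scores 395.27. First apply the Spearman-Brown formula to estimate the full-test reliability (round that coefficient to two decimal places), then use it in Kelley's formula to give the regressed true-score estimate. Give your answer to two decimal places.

407.12

Spearman-Brown: ρ = 2r/(1 + r) = 2(0.83)/(1 + 0.83) = 1.660/1.83 = 0.9071 → 0.91
T̂ = 0.91(395.27) + 0.09(526.91) = 359.6957 + 47.4219 = 407.118 → 407.12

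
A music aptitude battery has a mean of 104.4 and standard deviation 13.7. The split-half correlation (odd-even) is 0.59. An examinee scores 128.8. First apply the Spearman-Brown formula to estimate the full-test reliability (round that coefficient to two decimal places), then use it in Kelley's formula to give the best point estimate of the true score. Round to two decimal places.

Spearman-Brown: ρ = 2r/(1 + r) = 2(0.59)/(1 + 0.59) = 1.180/1.59 = 0.7421 → 0.74
T̂ = ρX + (1 − ρ)μ
  = 0.74 × 128.8 + 0.26 × 104.4
  = 95.312 + 27.144
  = 122.456
  ≈ 122.46

122.46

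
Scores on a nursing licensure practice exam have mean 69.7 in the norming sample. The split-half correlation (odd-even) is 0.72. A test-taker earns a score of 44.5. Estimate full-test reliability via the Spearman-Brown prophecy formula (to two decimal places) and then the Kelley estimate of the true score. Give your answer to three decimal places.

Spearman-Brown: ρ = 2r/(1 + r) = 2(0.72)/(1 + 0.72) = 1.440/1.72 = 0.8372 → 0.84
T̂ = ρX + (1 − ρ)μ
  = 0.84 × 44.5 + 0.16 × 69.7
  = 37.380 + 11.152
  = 48.5320
  ≈ 48.532

48.532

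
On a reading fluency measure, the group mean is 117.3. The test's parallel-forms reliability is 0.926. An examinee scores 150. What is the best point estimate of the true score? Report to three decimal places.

147.580

T̂ = ρX + (1 − ρ)μ
  = 0.926 × 150 + 0.074 × 117.3
  = 138.900 + 8.6802
  = 147.5802
  ≈ 147.580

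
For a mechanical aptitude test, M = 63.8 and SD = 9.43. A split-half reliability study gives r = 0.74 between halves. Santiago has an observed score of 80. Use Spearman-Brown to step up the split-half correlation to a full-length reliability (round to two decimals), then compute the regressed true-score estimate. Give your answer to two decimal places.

77.57

Spearman-Brown: ρ = 2r/(1 + r) = 2(0.74)/(1 + 0.74) = 1.480/1.74 = 0.8506 → 0.85
Regress the observed score toward the mean by the unreliability: T̂ = 0.85·80 + 0.15·63.8 = 68.00 + 9.570 = 77.570.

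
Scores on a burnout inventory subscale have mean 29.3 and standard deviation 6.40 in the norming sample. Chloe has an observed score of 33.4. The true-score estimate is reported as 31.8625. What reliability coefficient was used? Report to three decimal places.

T̂ = ρX + (1 − ρ)μ  ⇒  T̂ − μ = ρ(X − μ)
ρ = (T̂ − μ)/(X − μ) = (31.8625 − 29.3) / (33.4 − 29.3) = 2.5625 / 4.1 = 0.62500

0.625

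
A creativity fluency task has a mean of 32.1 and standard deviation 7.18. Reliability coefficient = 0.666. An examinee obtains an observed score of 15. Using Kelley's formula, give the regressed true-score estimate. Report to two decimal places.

20.71

T̂ = 0.666(15) + 0.334(32.1) = 9.990 + 10.7214 = 20.711 → 20.71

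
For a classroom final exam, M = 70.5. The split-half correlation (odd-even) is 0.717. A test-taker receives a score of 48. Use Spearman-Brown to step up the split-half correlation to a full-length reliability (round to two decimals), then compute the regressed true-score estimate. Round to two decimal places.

Spearman-Brown: ρ = 2r/(1 + r) = 2(0.717)/(1 + 0.717) = 1.4340/1.717 = 0.8352 → 0.84
T̂ = ρX + (1 − ρ)μ
  = 0.84 × 48 + 0.16 × 70.5
  = 40.32 + 11.280
  = 51.600
  ≈ 51.60

51.60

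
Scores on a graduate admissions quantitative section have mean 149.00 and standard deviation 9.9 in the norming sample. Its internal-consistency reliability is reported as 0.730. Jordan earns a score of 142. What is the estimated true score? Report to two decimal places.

Kelley's formula gives T̂ = 0.730·142 + 0.270·149.00 = 103.660 + 40.23000 = 143.890.

143.89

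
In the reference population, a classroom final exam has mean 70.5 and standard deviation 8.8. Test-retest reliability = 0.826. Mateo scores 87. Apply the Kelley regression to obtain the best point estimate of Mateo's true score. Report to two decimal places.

T̂ = 0.826(87) + 0.174(70.5) = 71.862 + 12.2670 = 84.129 → 84.13

84.13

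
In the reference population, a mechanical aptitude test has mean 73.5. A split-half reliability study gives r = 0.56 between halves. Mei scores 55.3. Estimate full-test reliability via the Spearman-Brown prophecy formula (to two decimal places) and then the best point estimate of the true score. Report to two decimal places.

60.40

Spearman-Brown: ρ = 2r/(1 + r) = 2(0.56)/(1 + 0.56) = 1.120/1.56 = 0.7179 → 0.72
T̂ = ρX + (1 − ρ)μ
  = 0.72 × 55.3 + 0.28 × 73.5
  = 39.816 + 20.580
  = 60.396
  ≈ 60.40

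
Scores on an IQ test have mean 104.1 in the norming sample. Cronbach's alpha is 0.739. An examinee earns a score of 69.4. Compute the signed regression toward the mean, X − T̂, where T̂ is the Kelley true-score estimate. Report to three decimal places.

T̂ = 0.739(69.4) + 0.261(104.1) = 51.2866 + 27.1701 = 78.45670 → 78.4567
X − T̂ = 69.4 − 78.4567 = -9.0567 → -9.057

-9.057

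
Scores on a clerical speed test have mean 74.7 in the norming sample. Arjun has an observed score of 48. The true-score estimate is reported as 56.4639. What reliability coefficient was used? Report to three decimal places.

T̂ = ρX + (1 − ρ)μ  ⇒  T̂ − μ = ρ(X − μ)
ρ = (T̂ − μ)/(X − μ) = (56.4639 − 74.7) / (48 − 74.7) = -18.2361 / -26.7 = 0.68300

0.683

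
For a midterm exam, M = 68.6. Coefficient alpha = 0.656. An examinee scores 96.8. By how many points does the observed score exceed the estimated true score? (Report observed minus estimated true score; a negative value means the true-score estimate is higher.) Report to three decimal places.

9.701

Regress the observed score toward the mean by the unreliability: T̂ = 0.656·96.8 + 0.344·68.6 = 63.5008 + 23.5984 = 87.09920.
X − T̂ = 96.8 − 87.0992 = 9.7008 → 9.701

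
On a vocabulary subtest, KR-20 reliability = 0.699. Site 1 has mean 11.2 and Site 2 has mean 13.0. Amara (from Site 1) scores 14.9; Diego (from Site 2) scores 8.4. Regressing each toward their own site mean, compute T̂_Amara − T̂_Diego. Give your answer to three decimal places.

4.002

T̂_Amara = 0.699(14.9) + 0.301(11.2) = 13.78630
T̂_Diego = 0.699(8.4) + 0.301(13.0) = 9.78460
Difference = 13.78630 − 9.78460 = 4.00170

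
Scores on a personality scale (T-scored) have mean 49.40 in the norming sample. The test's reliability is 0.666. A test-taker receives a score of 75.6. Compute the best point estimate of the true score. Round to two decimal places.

66.85

Weight the observed score by reliability and the mean by (1 − reliability): T̂ = 0.666·75.6 + 0.334·49.40 = 50.3496 + 16.49960 = 66.849.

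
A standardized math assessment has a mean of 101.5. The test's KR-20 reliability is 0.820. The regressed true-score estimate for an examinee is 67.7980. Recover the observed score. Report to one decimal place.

T̂ = ρX + (1 − ρ)μ  ⇒  X = (T̂ − (1 − ρ)μ) / ρ
X = (67.7980 − 0.180 × 101.5) / 0.820 = (67.7980 − 18.2700) / 0.820 = 49.5280 / 0.820 = 60.400

60.4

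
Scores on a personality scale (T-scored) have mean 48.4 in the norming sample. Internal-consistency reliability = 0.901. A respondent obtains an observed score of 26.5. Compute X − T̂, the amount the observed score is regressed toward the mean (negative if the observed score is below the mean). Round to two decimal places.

Weight the observed score by reliability and the mean by (1 − reliability): T̂ = 0.901·26.5 + 0.099·48.4 = 23.8765 + 4.7916 = 28.6681.
X − T̂ = 26.5 − 28.668 = -2.168 → -2.17

-2.17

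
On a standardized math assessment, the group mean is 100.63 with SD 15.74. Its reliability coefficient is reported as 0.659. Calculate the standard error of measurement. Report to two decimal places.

SEM = SD · √(1 − ρ) = 15.74 × √0.341 = 15.74 × 0.5840 = 9.191

9.19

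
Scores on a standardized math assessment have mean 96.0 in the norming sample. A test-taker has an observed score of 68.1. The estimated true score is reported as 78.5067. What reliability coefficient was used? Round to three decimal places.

0.627

T̂ = ρX + (1 − ρ)μ  ⇒  T̂ − μ = ρ(X − μ)
ρ = (T̂ − μ)/(X − μ) = (78.5067 − 96.0) / (68.1 − 96.0) = -17.4933 / -27.9 = 0.62700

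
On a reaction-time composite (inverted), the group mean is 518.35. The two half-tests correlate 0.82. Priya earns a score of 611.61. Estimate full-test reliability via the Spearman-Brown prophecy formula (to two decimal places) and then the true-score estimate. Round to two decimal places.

Spearman-Brown: ρ = 2r/(1 + r) = 2(0.82)/(1 + 0.82) = 1.640/1.82 = 0.9011 → 0.90
Weight the observed score by reliability and the mean by (1 − reliability): T̂ = 0.90·611.61 + 0.10·518.35 = 550.4490 + 51.8350 = 602.284.

602.28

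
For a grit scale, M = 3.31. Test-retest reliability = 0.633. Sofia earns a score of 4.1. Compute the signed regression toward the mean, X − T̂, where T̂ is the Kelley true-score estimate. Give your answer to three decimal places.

0.290

Regress the observed score toward the mean by the unreliability: T̂ = 0.633·4.1 + 0.367·3.31 = 2.5953 + 1.21477 = 3.81007.
X − T̂ = 4.1 − 3.8101 = 0.2899 → 0.290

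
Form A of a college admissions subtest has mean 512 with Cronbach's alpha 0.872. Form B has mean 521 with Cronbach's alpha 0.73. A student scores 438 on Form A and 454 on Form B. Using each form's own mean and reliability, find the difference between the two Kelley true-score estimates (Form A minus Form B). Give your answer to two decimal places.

-24.62

T̂_A = 0.872(438) + 0.128(512) = 447.4720
T̂_B = 0.73(454) + 0.27(521) = 472.0900
T̂_A − T̂_B = -24.6180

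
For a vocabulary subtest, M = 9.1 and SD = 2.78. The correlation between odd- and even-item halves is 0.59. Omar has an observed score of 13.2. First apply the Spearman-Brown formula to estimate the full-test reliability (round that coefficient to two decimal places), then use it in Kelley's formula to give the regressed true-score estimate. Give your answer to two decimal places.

Spearman-Brown: ρ = 2r/(1 + r) = 2(0.59)/(1 + 0.59) = 1.180/1.59 = 0.7421 → 0.74
T̂ = ρX + (1 − ρ)μ
  = 0.74 × 13.2 + 0.26 × 9.1
  = 9.768 + 2.366
  = 12.134
  ≈ 12.13

12.13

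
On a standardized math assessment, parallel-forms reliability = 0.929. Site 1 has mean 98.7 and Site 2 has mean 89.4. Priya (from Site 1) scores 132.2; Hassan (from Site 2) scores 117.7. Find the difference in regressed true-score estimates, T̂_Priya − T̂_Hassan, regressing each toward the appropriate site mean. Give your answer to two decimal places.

14.13

T̂_Priya = 0.929(132.2) + 0.071(98.7) = 129.8215
T̂_Hassan = 0.929(117.7) + 0.071(89.4) = 115.6907
Difference = 129.8215 − 115.6907 = 14.1308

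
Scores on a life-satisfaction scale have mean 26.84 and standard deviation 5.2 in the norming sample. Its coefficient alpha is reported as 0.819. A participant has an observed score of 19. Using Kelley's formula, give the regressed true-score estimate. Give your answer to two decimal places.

Kelley's formula gives T̂ = 0.819·19 + 0.181·26.84 = 15.561 + 4.85804 = 20.419.

20.42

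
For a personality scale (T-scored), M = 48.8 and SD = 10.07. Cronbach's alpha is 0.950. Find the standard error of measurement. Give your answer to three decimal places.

2.252

SEM = SD · √(1 − ρ) = 10.07 × √0.050 = 10.07 × 0.2236 = 2.2517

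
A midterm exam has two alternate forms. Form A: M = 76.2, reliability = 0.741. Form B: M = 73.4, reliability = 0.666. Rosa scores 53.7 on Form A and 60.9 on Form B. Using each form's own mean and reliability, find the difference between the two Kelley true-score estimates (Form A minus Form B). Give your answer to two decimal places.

T̂_A = 0.741(53.7) + 0.259(76.2) = 59.5275
T̂_B = 0.666(60.9) + 0.334(73.4) = 65.0750
T̂_A − T̂_B = -5.5475

-5.55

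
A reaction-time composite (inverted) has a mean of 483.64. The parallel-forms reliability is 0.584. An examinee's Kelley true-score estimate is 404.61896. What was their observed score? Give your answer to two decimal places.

T̂ = ρX + (1 − ρ)μ  ⇒  X = (T̂ − (1 − ρ)μ) / ρ
X = (404.61896 − 0.416 × 483.64) / 0.584 = (404.61896 − 201.19424) / 0.584 = 203.42472 / 0.584 = 348.3300

348.33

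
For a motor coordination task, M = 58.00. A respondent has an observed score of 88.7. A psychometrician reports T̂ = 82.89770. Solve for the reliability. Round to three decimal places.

0.811

T̂ = ρX + (1 − ρ)μ  ⇒  T̂ − μ = ρ(X − μ)
ρ = (T̂ − μ)/(X − μ) = (82.89770 − 58.00) / (88.7 − 58.00) = 24.89770 / 30.70 = 0.81100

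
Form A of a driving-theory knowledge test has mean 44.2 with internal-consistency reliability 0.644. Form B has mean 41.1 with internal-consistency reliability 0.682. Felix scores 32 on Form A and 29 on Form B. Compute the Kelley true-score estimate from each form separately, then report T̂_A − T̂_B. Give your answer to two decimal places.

3.50

T̂_A = 0.644(32) + 0.356(44.2) = 36.3432
T̂_B = 0.682(29) + 0.318(41.1) = 32.8478
T̂_A − T̂_B = 3.4954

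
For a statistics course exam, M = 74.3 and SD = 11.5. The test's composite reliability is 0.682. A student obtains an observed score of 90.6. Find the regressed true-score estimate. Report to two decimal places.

85.42

Regress the observed score toward the mean by the unreliability: T̂ = 0.682·90.6 + 0.318·74.3 = 61.7892 + 23.6274 = 85.417.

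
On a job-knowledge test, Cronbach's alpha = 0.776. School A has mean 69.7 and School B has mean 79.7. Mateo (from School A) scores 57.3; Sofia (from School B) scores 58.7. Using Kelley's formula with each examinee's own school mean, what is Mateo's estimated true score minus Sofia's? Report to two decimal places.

-3.33

T̂_Mateo = 0.776(57.3) + 0.224(69.7) = 60.0776
T̂_Sofia = 0.776(58.7) + 0.224(79.7) = 63.4040
Difference = 60.0776 − 63.4040 = -3.3264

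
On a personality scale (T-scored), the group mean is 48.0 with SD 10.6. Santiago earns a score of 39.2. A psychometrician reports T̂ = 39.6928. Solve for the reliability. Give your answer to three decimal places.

0.944

T̂ = ρX + (1 − ρ)μ  ⇒  T̂ − μ = ρ(X − μ)
ρ = (T̂ − μ)/(X − μ) = (39.6928 − 48.0) / (39.2 − 48.0) = -8.3072 / -8.8 = 0.94400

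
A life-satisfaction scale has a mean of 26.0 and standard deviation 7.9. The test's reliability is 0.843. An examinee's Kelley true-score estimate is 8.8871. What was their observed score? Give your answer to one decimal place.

T̂ = ρX + (1 − ρ)μ  ⇒  X = (T̂ − (1 − ρ)μ) / ρ
X = (8.8871 − 0.157 × 26.0) / 0.843 = (8.8871 − 4.0820) / 0.843 = 4.8051 / 0.843 = 5.700

5.7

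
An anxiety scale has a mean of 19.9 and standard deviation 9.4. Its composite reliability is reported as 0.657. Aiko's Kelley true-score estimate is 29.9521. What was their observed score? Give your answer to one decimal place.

35.2

T̂ = ρX + (1 − ρ)μ  ⇒  X = (T̂ − (1 − ρ)μ) / ρ
X = (29.9521 − 0.343 × 19.9) / 0.657 = (29.9521 − 6.8257) / 0.657 = 23.1264 / 0.657 = 35.200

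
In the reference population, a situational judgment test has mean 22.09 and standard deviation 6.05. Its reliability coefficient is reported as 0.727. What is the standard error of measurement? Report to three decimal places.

3.161

SEM = SD · √(1 − ρ) = 6.05 × √0.273 = 6.05 × 0.5225 = 3.1611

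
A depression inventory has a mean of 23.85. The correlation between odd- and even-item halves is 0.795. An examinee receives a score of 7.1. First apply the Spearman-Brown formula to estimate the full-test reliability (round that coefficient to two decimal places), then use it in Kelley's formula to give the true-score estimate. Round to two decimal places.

Spearman-Brown: ρ = 2r/(1 + r) = 2(0.795)/(1 + 0.795) = 1.5900/1.795 = 0.8858 → 0.89
T̂ = ρX + (1 − ρ)μ
  = 0.89 × 7.1 + 0.11 × 23.85
  = 6.319 + 2.6235
  = 8.943
  ≈ 8.94

8.94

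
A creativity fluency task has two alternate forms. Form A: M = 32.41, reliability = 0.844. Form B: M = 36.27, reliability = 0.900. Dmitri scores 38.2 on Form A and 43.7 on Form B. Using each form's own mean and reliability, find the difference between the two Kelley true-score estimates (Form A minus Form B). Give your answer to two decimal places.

-5.66

T̂_A = 0.844(38.2) + 0.156(32.41) = 37.2968
T̂_B = 0.900(43.7) + 0.100(36.27) = 42.9570
T̂_A − T̂_B = -5.6602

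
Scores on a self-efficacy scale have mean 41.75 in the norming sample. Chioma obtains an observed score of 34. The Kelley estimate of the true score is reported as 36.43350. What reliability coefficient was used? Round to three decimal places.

0.686

T̂ = ρX + (1 − ρ)μ  ⇒  T̂ − μ = ρ(X − μ)
ρ = (T̂ − μ)/(X − μ) = (36.43350 − 41.75) / (34 − 41.75) = -5.31650 / -7.75 = 0.68600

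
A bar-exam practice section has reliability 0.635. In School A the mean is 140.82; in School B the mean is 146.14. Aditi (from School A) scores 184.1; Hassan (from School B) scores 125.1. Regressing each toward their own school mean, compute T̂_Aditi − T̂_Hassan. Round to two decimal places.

35.52

T̂_Aditi = 0.635(184.1) + 0.365(140.82) = 168.3028
T̂_Hassan = 0.635(125.1) + 0.365(146.14) = 132.7796
Difference = 168.3028 − 132.7796 = 35.5232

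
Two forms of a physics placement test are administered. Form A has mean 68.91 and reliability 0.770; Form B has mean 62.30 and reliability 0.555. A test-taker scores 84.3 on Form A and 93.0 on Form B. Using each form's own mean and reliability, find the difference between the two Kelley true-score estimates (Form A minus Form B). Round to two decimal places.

1.42

T̂_A = 0.770(84.3) + 0.230(68.91) = 80.7603
T̂_B = 0.555(93.0) + 0.445(62.30) = 79.3385
T̂_A − T̂_B = 1.4218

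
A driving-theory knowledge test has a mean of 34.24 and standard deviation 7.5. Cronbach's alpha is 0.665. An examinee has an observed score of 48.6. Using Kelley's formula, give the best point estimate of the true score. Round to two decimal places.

43.79

T̂ = ρX + (1 − ρ)μ
  = 0.665 × 48.6 + 0.335 × 34.24
  = 32.3190 + 11.47040
  = 43.789
  ≈ 43.79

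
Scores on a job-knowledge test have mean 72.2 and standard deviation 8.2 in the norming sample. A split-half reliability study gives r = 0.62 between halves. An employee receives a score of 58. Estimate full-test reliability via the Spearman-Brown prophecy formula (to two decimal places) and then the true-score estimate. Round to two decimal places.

Spearman-Brown: ρ = 2r/(1 + r) = 2(0.62)/(1 + 0.62) = 1.240/1.62 = 0.7654 → 0.77
Regress the observed score toward the mean by the unreliability: T̂ = 0.77·58 + 0.23·72.2 = 44.66 + 16.606 = 61.266.

61.27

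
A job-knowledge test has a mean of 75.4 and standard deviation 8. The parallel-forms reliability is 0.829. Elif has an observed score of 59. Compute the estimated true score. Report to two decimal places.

61.80

T̂ = 0.829(59) + 0.171(75.4) = 48.911 + 12.8934 = 61.804 → 61.80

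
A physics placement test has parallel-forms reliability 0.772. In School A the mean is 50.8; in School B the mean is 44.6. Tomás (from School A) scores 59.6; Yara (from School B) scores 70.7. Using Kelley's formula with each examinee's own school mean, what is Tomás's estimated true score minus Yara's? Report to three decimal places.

-7.156

T̂_Tomás = 0.772(59.6) + 0.228(50.8) = 57.59360
T̂_Yara = 0.772(70.7) + 0.228(44.6) = 64.74920
Difference = 57.59360 − 64.74920 = -7.15560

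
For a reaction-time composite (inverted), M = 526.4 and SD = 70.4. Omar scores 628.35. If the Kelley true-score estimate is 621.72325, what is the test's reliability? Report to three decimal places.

T̂ = ρX + (1 − ρ)μ  ⇒  T̂ − μ = ρ(X − μ)
ρ = (T̂ − μ)/(X − μ) = (621.72325 − 526.4) / (628.35 − 526.4) = 95.32325 / 101.95 = 0.93500

0.935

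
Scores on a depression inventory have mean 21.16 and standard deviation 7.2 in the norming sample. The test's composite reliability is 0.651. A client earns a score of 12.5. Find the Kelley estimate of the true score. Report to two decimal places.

T̂ = 0.651(12.5) + 0.349(21.16) = 8.1375 + 7.38484 = 15.522 → 15.52

15.52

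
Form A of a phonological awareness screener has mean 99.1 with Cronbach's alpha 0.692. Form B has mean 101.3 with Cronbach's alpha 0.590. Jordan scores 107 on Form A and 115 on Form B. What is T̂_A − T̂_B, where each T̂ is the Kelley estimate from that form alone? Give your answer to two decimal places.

-4.82

T̂_A = 0.692(107) + 0.308(99.1) = 104.5668
T̂_B = 0.590(115) + 0.410(101.3) = 109.3830
T̂_A − T̂_B = -4.8162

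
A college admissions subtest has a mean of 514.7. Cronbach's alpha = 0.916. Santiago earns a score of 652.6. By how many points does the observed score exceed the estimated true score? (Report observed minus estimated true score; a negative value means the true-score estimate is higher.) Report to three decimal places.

11.584

Regress the observed score toward the mean by the unreliability: T̂ = 0.916·652.6 + 0.084·514.7 = 597.7816 + 43.2348 = 641.01640.
X − T̂ = 652.6 − 641.0164 = 11.5836 → 11.584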